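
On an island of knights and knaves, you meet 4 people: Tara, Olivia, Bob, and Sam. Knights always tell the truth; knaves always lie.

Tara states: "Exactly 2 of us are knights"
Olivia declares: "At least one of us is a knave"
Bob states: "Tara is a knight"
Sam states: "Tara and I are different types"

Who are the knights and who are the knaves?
Tara is a knave.
Olivia is a knight.
Bob is a knave.
Sam is a knave.

Verification:
- Tara (knave) says "Exactly 2 of us are knights" - this is FALSE (a lie) because there are 1 knights.
- Olivia (knight) says "At least one of us is a knave" - this is TRUE because Tara, Bob, and Sam are knaves.
- Bob (knave) says "Tara is a knight" - this is FALSE (a lie) because Tara is a knave.
- Sam (knave) says "Tara and I are different types" - this is FALSE (a lie) because Sam is a knave and Tara is a knave.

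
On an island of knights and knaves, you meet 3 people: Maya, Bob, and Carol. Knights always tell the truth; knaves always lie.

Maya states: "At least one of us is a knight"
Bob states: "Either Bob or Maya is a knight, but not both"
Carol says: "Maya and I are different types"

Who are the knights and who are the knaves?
Maya is a knave.
Bob is a knave.
Carol is a knave.

Verification:
- Maya (knave) says "At least one of us is a knight" - this is FALSE (a lie) because no one is a knight.
- Bob (knave) says "Either Bob or Maya is a knight, but not both" - this is FALSE (a lie) because Bob is a knave and Maya is a knave.
- Carol (knave) says "Maya and I are different types" - this is FALSE (a lie) because Carol is a knave and Maya is a knave.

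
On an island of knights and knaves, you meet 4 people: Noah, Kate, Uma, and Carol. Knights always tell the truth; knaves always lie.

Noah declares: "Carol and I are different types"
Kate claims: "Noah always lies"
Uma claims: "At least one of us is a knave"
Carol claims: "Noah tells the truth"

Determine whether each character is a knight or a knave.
Noah is a knave.
Kate is a knight.
Uma is a knight.
Carol is a knave.

Verification:
- Noah (knave) says "Carol and I are different types" - this is FALSE (a lie) because Noah is a knave and Carol is a knave.
- Kate (knight) says "Noah always lies" - this is TRUE because Noah is a knave.
- Uma (knight) says "At least one of us is a knave" - this is TRUE because Noah and Carol are knaves.
- Carol (knave) says "Noah tells the truth" - this is FALSE (a lie) because Noah is a knave.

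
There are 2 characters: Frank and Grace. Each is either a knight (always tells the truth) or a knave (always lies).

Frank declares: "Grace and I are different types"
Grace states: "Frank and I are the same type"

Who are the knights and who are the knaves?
Frank is a knight.
Grace is a knave.

Verification:
- Frank (knight) says "Grace and I are different types" - this is TRUE because Frank is a knight and Grace is a knave.
- Grace (knave) says "Frank and I are the same type" - this is FALSE (a lie) because Grace is a knave and Frank is a knight.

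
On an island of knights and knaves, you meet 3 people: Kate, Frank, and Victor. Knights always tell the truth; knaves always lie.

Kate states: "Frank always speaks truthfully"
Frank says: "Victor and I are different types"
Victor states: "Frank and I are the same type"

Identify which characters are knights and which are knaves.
Kate is a knight.
Frank is a knight.
Victor is a knave.

Verification:
- Kate (knight) says "Frank always speaks truthfully" - this is TRUE because Frank is a knight.
- Frank (knight) says "Victor and I are different types" - this is TRUE because Frank is a knight and Victor is a knave.
- Victor (knave) says "Frank and I are the same type" - this is FALSE (a lie) because Victor is a knave and Frank is a knight.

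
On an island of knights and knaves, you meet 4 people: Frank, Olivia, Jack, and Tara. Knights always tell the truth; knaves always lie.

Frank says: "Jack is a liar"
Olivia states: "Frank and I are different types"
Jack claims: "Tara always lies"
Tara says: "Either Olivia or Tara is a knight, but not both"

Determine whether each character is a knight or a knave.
Frank is a knave.
Olivia is a knave.
Jack is a knight.
Tara is a knave.

Verification:
- Frank (knave) says "Jack is a liar" - this is FALSE (a lie) because Jack is a knight.
- Olivia (knave) says "Frank and I are different types" - this is FALSE (a lie) because Olivia is a knave and Frank is a knave.
- Jack (knight) says "Tara always lies" - this is TRUE because Tara is a knave.
- Tara (knave) says "Either Olivia or Tara is a knight, but not both" - this is FALSE (a lie) because Olivia is a knave and Tara is a knave.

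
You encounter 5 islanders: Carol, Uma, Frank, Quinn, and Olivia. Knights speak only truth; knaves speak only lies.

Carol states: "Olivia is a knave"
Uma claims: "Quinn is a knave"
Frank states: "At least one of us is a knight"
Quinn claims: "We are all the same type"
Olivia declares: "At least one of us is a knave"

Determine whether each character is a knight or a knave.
Carol is a knave.
Uma is a knight.
Frank is a knight.
Quinn is a knave.
Olivia is a knight.

Verification:
- Carol (knave) says "Olivia is a knave" - this is FALSE (a lie) because Olivia is a knight.
- Uma (knight) says "Quinn is a knave" - this is TRUE because Quinn is a knave.
- Frank (knight) says "At least one of us is a knight" - this is TRUE because Uma, Frank, and Olivia are knights.
- Quinn (knave) says "We are all the same type" - this is FALSE (a lie) because Uma, Frank, and Olivia are knights and Carol and Quinn are knaves.
- Olivia (knight) says "At least one of us is a knave" - this is TRUE because Carol and Quinn are knaves.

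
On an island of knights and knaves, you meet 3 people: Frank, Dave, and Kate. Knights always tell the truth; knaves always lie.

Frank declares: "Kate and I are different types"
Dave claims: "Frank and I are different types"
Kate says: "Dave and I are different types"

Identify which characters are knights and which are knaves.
Frank is a knave.
Dave is a knave.
Kate is a knave.

Verification:
- Frank (knave) says "Kate and I are different types" - this is FALSE (a lie) because Frank is a knave and Kate is a knave.
- Dave (knave) says "Frank and I are different types" - this is FALSE (a lie) because Dave is a knave and Frank is a knave.
- Kate (knave) says "Dave and I are different types" - this is FALSE (a lie) because Kate is a knave and Dave is a knave.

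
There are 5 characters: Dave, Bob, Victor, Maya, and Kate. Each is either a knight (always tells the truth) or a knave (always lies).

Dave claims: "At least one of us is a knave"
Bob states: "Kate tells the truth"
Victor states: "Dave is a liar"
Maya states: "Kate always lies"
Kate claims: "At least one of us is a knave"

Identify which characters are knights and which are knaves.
Dave is a knight.
Bob is a knight.
Victor is a knave.
Maya is a knave.
Kate is a knight.

Verification:
- Dave (knight) says "At least one of us is a knave" - this is TRUE because Victor and Maya are knaves.
- Bob (knight) says "Kate tells the truth" - this is TRUE because Kate is a knight.
- Victor (knave) says "Dave is a liar" - this is FALSE (a lie) because Dave is a knight.
- Maya (knave) says "Kate always lies" - this is FALSE (a lie) because Kate is a knight.
- Kate (knight) says "At least one of us is a knave" - this is TRUE because Victor and Maya are knaves.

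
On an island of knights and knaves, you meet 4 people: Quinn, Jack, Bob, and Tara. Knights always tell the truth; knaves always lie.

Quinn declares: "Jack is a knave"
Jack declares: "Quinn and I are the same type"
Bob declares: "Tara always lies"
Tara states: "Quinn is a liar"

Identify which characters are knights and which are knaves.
Quinn is a knight.
Jack is a knave.
Bob is a knight.
Tara is a knave.

Verification:
- Quinn (knight) says "Jack is a knave" - this is TRUE because Jack is a knave.
- Jack (knave) says "Quinn and I are the same type" - this is FALSE (a lie) because Jack is a knave and Quinn is a knight.
- Bob (knight) says "Tara always lies" - this is TRUE because Tara is a knave.
- Tara (knave) says "Quinn is a liar" - this is FALSE (a lie) because Quinn is a knight.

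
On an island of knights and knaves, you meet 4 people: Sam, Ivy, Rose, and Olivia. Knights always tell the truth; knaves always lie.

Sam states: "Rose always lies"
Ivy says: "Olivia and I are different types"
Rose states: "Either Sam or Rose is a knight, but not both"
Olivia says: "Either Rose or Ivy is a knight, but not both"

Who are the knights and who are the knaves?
Sam is a knave.
Ivy is a knight.
Rose is a knight.
Olivia is a knave.

Verification:
- Sam (knave) says "Rose always lies" - this is FALSE (a lie) because Rose is a knight.
- Ivy (knight) says "Olivia and I are different types" - this is TRUE because Ivy is a knight and Olivia is a knave.
- Rose (knight) says "Either Sam or Rose is a knight, but not both" - this is TRUE because Sam is a knave and Rose is a knight.
- Olivia (knave) says "Either Rose or Ivy is a knight, but not both" - this is FALSE (a lie) because Rose is a knight and Ivy is a knight.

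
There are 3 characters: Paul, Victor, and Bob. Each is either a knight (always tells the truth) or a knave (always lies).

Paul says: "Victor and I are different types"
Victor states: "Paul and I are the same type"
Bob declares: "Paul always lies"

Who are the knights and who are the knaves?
Paul is a knight.
Victor is a knave.
Bob is a knave.

Verification:
- Paul (knight) says "Victor and I are different types" - this is TRUE because Paul is a knight and Victor is a knave.
- Victor (knave) says "Paul and I are the same type" - this is FALSE (a lie) because Victor is a knave and Paul is a knight.
- Bob (knave) says "Paul always lies" - this is FALSE (a lie) because Paul is a knight.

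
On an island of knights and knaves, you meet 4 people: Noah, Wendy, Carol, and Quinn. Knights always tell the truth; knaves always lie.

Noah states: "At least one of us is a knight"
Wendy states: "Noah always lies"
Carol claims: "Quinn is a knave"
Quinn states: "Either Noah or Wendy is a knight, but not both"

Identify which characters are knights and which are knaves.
Noah is a knight.
Wendy is a knave.
Carol is a knave.
Quinn is a knight.

Verification:
- Noah (knight) says "At least one of us is a knight" - this is TRUE because Noah and Quinn are knights.
- Wendy (knave) says "Noah always lies" - this is FALSE (a lie) because Noah is a knight.
- Carol (knave) says "Quinn is a knave" - this is FALSE (a lie) because Quinn is a knight.
- Quinn (knight) says "Either Noah or Wendy is a knight, but not both" - this is TRUE because Noah is a knight and Wendy is a knave.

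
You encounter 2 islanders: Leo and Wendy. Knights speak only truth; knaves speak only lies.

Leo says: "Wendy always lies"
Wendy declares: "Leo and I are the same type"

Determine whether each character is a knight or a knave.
Leo is a knight.
Wendy is a knave.

Verification:
- Leo (knight) says "Wendy always lies" - this is TRUE because Wendy is a knave.
- Wendy (knave) says "Leo and I are the same type" - this is FALSE (a lie) because Wendy is a knave and Leo is a knight.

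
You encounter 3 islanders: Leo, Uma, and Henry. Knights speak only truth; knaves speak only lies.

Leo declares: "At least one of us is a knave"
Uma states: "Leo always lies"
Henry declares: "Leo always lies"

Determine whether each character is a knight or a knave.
Leo is a knight.
Uma is a knave.
Henry is a knave.

Verification:
- Leo (knight) says "At least one of us is a knave" - this is TRUE because Uma and Henry are knaves.
- Uma (knave) says "Leo always lies" - this is FALSE (a lie) because Leo is a knight.
- Henry (knave) says "Leo always lies" - this is FALSE (a lie) because Leo is a knight.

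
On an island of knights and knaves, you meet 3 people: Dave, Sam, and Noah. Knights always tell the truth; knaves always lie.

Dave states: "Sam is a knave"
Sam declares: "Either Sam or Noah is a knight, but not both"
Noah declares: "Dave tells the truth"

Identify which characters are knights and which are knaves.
Dave is a knave.
Sam is a knight.
Noah is a knave.

Verification:
- Dave (knave) says "Sam is a knave" - this is FALSE (a lie) because Sam is a knight.
- Sam (knight) says "Either Sam or Noah is a knight, but not both" - this is TRUE because Sam is a knight and Noah is a knave.
- Noah (knave) says "Dave tells the truth" - this is FALSE (a lie) because Dave is a knave.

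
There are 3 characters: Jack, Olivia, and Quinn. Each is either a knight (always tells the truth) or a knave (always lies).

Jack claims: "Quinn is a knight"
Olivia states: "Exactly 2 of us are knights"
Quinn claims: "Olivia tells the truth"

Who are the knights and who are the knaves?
Jack is a knave.
Olivia is a knave.
Quinn is a knave.

Verification:
- Jack (knave) says "Quinn is a knight" - this is FALSE (a lie) because Quinn is a knave.
- Olivia (knave) says "Exactly 2 of us are knights" - this is FALSE (a lie) because there are 0 knights.
- Quinn (knave) says "Olivia tells the truth" - this is FALSE (a lie) because Olivia is a knave.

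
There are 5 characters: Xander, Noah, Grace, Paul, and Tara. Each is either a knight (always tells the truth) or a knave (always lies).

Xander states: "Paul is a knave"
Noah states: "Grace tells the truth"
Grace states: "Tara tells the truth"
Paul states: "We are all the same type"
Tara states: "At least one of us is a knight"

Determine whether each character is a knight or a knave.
Xander is a knight.
Noah is a knight.
Grace is a knight.
Paul is a knave.
Tara is a knight.

Verification:
- Xander (knight) says "Paul is a knave" - this is TRUE because Paul is a knave.
- Noah (knight) says "Grace tells the truth" - this is TRUE because Grace is a knight.
- Grace (knight) says "Tara tells the truth" - this is TRUE because Tara is a knight.
- Paul (knave) says "We are all the same type" - this is FALSE (a lie) because Xander, Noah, Grace, and Tara are knights and Paul is a knave.
- Tara (knight) says "At least one of us is a knight" - this is TRUE because Xander, Noah, Grace, and Tara are knights.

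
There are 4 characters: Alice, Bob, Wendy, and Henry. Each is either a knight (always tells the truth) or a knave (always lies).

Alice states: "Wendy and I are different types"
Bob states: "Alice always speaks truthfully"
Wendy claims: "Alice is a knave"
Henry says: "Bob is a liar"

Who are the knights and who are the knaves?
Alice is a knight.
Bob is a knight.
Wendy is a knave.
Henry is a knave.

Verification:
- Alice (knight) says "Wendy and I are different types" - this is TRUE because Alice is a knight and Wendy is a knave.
- Bob (knight) says "Alice always speaks truthfully" - this is TRUE because Alice is a knight.
- Wendy (knave) says "Alice is a knave" - this is FALSE (a lie) because Alice is a knight.
- Henry (knave) says "Bob is a liar" - this is FALSE (a lie) because Bob is a knight.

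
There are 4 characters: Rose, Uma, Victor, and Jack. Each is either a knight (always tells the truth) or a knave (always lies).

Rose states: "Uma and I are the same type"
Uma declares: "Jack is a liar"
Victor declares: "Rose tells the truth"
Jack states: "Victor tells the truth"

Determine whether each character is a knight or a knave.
Rose is a knave.
Uma is a knight.
Victor is a knave.
Jack is a knave.

Verification:
- Rose (knave) says "Uma and I are the same type" - this is FALSE (a lie) because Rose is a knave and Uma is a knight.
- Uma (knight) says "Jack is a liar" - this is TRUE because Jack is a knave.
- Victor (knave) says "Rose tells the truth" - this is FALSE (a lie) because Rose is a knave.
- Jack (knave) says "Victor tells the truth" - this is FALSE (a lie) because Victor is a knave.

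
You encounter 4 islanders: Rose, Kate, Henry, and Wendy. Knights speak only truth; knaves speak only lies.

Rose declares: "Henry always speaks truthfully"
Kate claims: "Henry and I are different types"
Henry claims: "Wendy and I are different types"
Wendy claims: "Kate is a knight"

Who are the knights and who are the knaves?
Rose is a knave.
Kate is a knave.
Henry is a knave.
Wendy is a knave.

Verification:
- Rose (knave) says "Henry always speaks truthfully" - this is FALSE (a lie) because Henry is a knave.
- Kate (knave) says "Henry and I are different types" - this is FALSE (a lie) because Kate is a knave and Henry is a knave.
- Henry (knave) says "Wendy and I are different types" - this is FALSE (a lie) because Henry is a knave and Wendy is a knave.
- Wendy (knave) says "Kate is a knight" - this is FALSE (a lie) because Kate is a knave.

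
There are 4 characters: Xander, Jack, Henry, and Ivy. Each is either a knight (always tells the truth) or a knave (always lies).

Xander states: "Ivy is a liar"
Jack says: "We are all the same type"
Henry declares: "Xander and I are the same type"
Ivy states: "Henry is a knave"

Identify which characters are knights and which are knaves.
Xander is a knight.
Jack is a knave.
Henry is a knight.
Ivy is a knave.

Verification:
- Xander (knight) says "Ivy is a liar" - this is TRUE because Ivy is a knave.
- Jack (knave) says "We are all the same type" - this is FALSE (a lie) because Xander and Henry are knights and Jack and Ivy are knaves.
- Henry (knight) says "Xander and I are the same type" - this is TRUE because Henry is a knight and Xander is a knight.
- Ivy (knave) says "Henry is a knave" - this is FALSE (a lie) because Henry is a knight.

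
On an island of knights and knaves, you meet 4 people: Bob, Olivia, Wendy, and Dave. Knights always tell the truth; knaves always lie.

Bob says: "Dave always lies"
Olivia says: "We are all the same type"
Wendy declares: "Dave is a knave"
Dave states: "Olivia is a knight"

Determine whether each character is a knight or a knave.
Bob is a knight.
Olivia is a knave.
Wendy is a knight.
Dave is a knave.

Verification:
- Bob (knight) says "Dave always lies" - this is TRUE because Dave is a knave.
- Olivia (knave) says "We are all the same type" - this is FALSE (a lie) because Bob and Wendy are knights and Olivia and Dave are knaves.
- Wendy (knight) says "Dave is a knave" - this is TRUE because Dave is a knave.
- Dave (knave) says "Olivia is a knight" - this is FALSE (a lie) because Olivia is a knave.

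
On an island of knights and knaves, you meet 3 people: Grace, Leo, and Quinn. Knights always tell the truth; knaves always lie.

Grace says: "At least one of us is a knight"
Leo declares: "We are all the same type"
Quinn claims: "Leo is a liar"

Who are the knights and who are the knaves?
Grace is a knight.
Leo is a knave.
Quinn is a knight.

Verification:
- Grace (knight) says "At least one of us is a knight" - this is TRUE because Grace and Quinn are knights.
- Leo (knave) says "We are all the same type" - this is FALSE (a lie) because Grace and Quinn are knights and Leo is a knave.
- Quinn (knight) says "Leo is a liar" - this is TRUE because Leo is a knave.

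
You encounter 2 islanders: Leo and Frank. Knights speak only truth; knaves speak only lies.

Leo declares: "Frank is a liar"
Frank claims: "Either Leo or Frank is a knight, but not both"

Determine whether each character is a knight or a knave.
Leo is a knave.
Frank is a knight.

Verification:
- Leo (knave) says "Frank is a liar" - this is FALSE (a lie) because Frank is a knight.
- Frank (knight) says "Either Leo or Frank is a knight, but not both" - this is TRUE because Leo is a knave and Frank is a knight.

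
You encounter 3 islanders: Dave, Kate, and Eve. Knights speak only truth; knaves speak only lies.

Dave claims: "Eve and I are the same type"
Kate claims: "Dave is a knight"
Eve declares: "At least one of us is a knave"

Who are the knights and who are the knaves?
Dave is a knave.
Kate is a knave.
Eve is a knight.

Verification:
- Dave (knave) says "Eve and I are the same type" - this is FALSE (a lie) because Dave is a knave and Eve is a knight.
- Kate (knave) says "Dave is a knight" - this is FALSE (a lie) because Dave is a knave.
- Eve (knight) says "At least one of us is a knave" - this is TRUE because Dave and Kate are knaves.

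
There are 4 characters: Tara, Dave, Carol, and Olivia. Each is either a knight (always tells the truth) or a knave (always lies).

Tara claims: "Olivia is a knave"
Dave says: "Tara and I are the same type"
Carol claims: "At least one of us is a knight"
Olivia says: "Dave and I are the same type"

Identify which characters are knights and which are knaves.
Tara is a knight.
Dave is a knight.
Carol is a knight.
Olivia is a knave.

Verification:
- Tara (knight) says "Olivia is a knave" - this is TRUE because Olivia is a knave.
- Dave (knight) says "Tara and I are the same type" - this is TRUE because Dave is a knight and Tara is a knight.
- Carol (knight) says "At least one of us is a knight" - this is TRUE because Tara, Dave, and Carol are knights.
- Olivia (knave) says "Dave and I are the same type" - this is FALSE (a lie) because Olivia is a knave and Dave is a knight.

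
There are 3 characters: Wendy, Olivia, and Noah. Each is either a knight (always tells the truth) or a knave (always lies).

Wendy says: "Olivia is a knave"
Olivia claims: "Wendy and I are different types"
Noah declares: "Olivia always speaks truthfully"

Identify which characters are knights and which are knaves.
Wendy is a knave.
Olivia is a knight.
Noah is a knight.

Verification:
- Wendy (knave) says "Olivia is a knave" - this is FALSE (a lie) because Olivia is a knight.
- Olivia (knight) says "Wendy and I are different types" - this is TRUE because Olivia is a knight and Wendy is a knave.
- Noah (knight) says "Olivia always speaks truthfully" - this is TRUE because Olivia is a knight.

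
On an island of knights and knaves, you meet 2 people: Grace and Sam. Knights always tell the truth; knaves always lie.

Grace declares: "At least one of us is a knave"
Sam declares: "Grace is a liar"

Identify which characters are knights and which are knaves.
Grace is a knight.
Sam is a knave.

Verification:
- Grace (knight) says "At least one of us is a knave" - this is TRUE because Sam is a knave.
- Sam (knave) says "Grace is a liar" - this is FALSE (a lie) because Grace is a knight.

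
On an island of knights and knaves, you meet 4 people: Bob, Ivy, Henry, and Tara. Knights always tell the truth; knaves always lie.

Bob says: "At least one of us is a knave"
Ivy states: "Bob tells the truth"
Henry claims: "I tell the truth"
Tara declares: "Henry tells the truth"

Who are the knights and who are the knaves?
Bob is a knight.
Ivy is a knight.
Henry is a knave.
Tara is a knave.

Verification:
- Bob (knight) says "At least one of us is a knave" - this is TRUE because Henry and Tara are knaves.
- Ivy (knight) says "Bob tells the truth" - this is TRUE because Bob is a knight.
- Henry (knave) says "I tell the truth" - this is FALSE (a lie) because Henry is a knave.
- Tara (knave) says "Henry tells the truth" - this is FALSE (a lie) because Henry is a knave.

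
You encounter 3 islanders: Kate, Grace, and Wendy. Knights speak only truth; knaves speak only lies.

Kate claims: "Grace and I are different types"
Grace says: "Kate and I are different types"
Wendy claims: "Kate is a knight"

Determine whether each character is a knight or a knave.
Kate is a knave.
Grace is a knave.
Wendy is a knave.

Verification:
- Kate (knave) says "Grace and I are different types" - this is FALSE (a lie) because Kate is a knave and Grace is a knave.
- Grace (knave) says "Kate and I are different types" - this is FALSE (a lie) because Grace is a knave and Kate is a knave.
- Wendy (knave) says "Kate is a knight" - this is FALSE (a lie) because Kate is a knave.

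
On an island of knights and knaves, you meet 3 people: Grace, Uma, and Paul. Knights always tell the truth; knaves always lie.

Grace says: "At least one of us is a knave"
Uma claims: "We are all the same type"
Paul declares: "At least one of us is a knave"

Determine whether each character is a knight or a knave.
Grace is a knight.
Uma is a knave.
Paul is a knight.

Verification:
- Grace (knight) says "At least one of us is a knave" - this is TRUE because Uma is a knave.
- Uma (knave) says "We are all the same type" - this is FALSE (a lie) because Grace and Paul are knights and Uma is a knave.
- Paul (knight) says "At least one of us is a knave" - this is TRUE because Uma is a knave.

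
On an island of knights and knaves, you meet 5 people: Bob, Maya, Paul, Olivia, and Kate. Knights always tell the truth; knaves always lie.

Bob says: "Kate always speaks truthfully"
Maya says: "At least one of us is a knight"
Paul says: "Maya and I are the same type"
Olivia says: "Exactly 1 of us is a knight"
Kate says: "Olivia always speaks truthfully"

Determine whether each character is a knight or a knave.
Bob is a knave.
Maya is a knight.
Paul is a knight.
Olivia is a knave.
Kate is a knave.

Verification:
- Bob (knave) says "Kate always speaks truthfully" - this is FALSE (a lie) because Kate is a knave.
- Maya (knight) says "At least one of us is a knight" - this is TRUE because Maya and Paul are knights.
- Paul (knight) says "Maya and I are the same type" - this is TRUE because Paul is a knight and Maya is a knight.
- Olivia (knave) says "Exactly 1 of us is a knight" - this is FALSE (a lie) because there are 2 knights.
- Kate (knave) says "Olivia always speaks truthfully" - this is FALSE (a lie) because Olivia is a knave.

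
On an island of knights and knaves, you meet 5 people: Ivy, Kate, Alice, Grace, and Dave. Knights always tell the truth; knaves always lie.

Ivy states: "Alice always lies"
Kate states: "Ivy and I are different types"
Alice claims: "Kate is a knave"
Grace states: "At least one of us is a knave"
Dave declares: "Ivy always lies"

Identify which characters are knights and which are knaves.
Ivy is a knave.
Kate is a knave.
Alice is a knight.
Grace is a knight.
Dave is a knight.

Verification:
- Ivy (knave) says "Alice always lies" - this is FALSE (a lie) because Alice is a knight.
- Kate (knave) says "Ivy and I are different types" - this is FALSE (a lie) because Kate is a knave and Ivy is a knave.
- Alice (knight) says "Kate is a knave" - this is TRUE because Kate is a knave.
- Grace (knight) says "At least one of us is a knave" - this is TRUE because Ivy and Kate are knaves.
- Dave (knight) says "Ivy always lies" - this is TRUE because Ivy is a knave.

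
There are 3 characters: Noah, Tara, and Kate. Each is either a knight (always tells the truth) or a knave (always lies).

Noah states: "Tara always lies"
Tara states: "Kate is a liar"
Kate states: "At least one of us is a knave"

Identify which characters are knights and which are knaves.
Noah is a knight.
Tara is a knave.
Kate is a knight.

Verification:
- Noah (knight) says "Tara always lies" - this is TRUE because Tara is a knave.
- Tara (knave) says "Kate is a liar" - this is FALSE (a lie) because Kate is a knight.
- Kate (knight) says "At least one of us is a knave" - this is TRUE because Tara is a knave.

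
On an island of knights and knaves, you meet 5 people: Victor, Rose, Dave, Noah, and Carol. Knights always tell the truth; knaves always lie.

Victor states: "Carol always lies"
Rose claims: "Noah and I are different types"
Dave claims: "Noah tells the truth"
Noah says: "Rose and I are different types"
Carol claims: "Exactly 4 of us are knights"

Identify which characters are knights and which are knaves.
Victor is a knight.
Rose is a knave.
Dave is a knave.
Noah is a knave.
Carol is a knave.

Verification:
- Victor (knight) says "Carol always lies" - this is TRUE because Carol is a knave.
- Rose (knave) says "Noah and I are different types" - this is FALSE (a lie) because Rose is a knave and Noah is a knave.
- Dave (knave) says "Noah tells the truth" - this is FALSE (a lie) because Noah is a knave.
- Noah (knave) says "Rose and I are different types" - this is FALSE (a lie) because Noah is a knave and Rose is a knave.
- Carol (knave) says "Exactly 4 of us are knights" - this is FALSE (a lie) because there are 1 knights.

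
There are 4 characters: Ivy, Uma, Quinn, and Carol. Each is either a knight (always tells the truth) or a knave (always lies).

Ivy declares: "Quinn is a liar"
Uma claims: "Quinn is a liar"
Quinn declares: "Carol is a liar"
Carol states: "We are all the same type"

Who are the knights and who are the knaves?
Ivy is a knave.
Uma is a knave.
Quinn is a knight.
Carol is a knave.

Verification:
- Ivy (knave) says "Quinn is a liar" - this is FALSE (a lie) because Quinn is a knight.
- Uma (knave) says "Quinn is a liar" - this is FALSE (a lie) because Quinn is a knight.
- Quinn (knight) says "Carol is a liar" - this is TRUE because Carol is a knave.
- Carol (knave) says "We are all the same type" - this is FALSE (a lie) because Quinn is a knight and Ivy, Uma, and Carol are knaves.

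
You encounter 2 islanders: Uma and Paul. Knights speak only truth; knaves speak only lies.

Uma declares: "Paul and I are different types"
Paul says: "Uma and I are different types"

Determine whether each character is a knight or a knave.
Uma is a knave.
Paul is a knave.

Verification:
- Uma (knave) says "Paul and I are different types" - this is FALSE (a lie) because Uma is a knave and Paul is a knave.
- Paul (knave) says "Uma and I are different types" - this is FALSE (a lie) because Paul is a knave and Uma is a knave.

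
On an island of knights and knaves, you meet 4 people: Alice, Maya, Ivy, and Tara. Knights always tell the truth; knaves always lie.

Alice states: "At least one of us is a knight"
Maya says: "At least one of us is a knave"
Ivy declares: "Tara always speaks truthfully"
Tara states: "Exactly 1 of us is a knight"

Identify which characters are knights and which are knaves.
Alice is a knight.
Maya is a knight.
Ivy is a knave.
Tara is a knave.

Verification:
- Alice (knight) says "At least one of us is a knight" - this is TRUE because Alice and Maya are knights.
- Maya (knight) says "At least one of us is a knave" - this is TRUE because Ivy and Tara are knaves.
- Ivy (knave) says "Tara always speaks truthfully" - this is FALSE (a lie) because Tara is a knave.
- Tara (knave) says "Exactly 1 of us is a knight" - this is FALSE (a lie) because there are 2 knights.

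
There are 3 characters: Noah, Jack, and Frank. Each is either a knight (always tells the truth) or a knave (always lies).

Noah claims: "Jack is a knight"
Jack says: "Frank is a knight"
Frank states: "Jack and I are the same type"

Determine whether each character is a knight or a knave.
Noah is a knight.
Jack is a knight.
Frank is a knight.

Verification:
- Noah (knight) says "Jack is a knight" - this is TRUE because Jack is a knight.
- Jack (knight) says "Frank is a knight" - this is TRUE because Frank is a knight.
- Frank (knight) says "Jack and I are the same type" - this is TRUE because Frank is a knight and Jack is a knight.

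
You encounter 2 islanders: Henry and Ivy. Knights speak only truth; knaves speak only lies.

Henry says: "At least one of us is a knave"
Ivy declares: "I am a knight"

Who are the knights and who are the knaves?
Henry is a knight.
Ivy is a knave.

Verification:
- Henry (knight) says "At least one of us is a knave" - this is TRUE because Ivy is a knave.
- Ivy (knave) says "I am a knight" - this is FALSE (a lie) because Ivy is a knave.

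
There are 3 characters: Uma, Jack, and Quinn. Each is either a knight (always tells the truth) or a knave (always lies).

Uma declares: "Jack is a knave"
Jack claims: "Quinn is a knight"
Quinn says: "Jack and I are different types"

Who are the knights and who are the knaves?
Uma is a knight.
Jack is a knave.
Quinn is a knave.

Verification:
- Uma (knight) says "Jack is a knave" - this is TRUE because Jack is a knave.
- Jack (knave) says "Quinn is a knight" - this is FALSE (a lie) because Quinn is a knave.
- Quinn (knave) says "Jack and I are different types" - this is FALSE (a lie) because Quinn is a knave and Jack is a knave.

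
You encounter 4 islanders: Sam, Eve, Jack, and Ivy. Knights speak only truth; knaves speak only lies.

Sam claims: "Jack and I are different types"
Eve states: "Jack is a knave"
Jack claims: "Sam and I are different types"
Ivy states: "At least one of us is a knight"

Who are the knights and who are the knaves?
Sam is a knave.
Eve is a knight.
Jack is a knave.
Ivy is a knight.

Verification:
- Sam (knave) says "Jack and I are different types" - this is FALSE (a lie) because Sam is a knave and Jack is a knave.
- Eve (knight) says "Jack is a knave" - this is TRUE because Jack is a knave.
- Jack (knave) says "Sam and I are different types" - this is FALSE (a lie) because Jack is a knave and Sam is a knave.
- Ivy (knight) says "At least one of us is a knight" - this is TRUE because Eve and Ivy are knights.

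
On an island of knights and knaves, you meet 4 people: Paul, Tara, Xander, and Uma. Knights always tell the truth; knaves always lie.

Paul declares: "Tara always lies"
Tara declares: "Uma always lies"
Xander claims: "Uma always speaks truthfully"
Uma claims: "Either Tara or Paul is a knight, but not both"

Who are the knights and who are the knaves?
Paul is a knight.
Tara is a knave.
Xander is a knight.
Uma is a knight.

Verification:
- Paul (knight) says "Tara always lies" - this is TRUE because Tara is a knave.
- Tara (knave) says "Uma always lies" - this is FALSE (a lie) because Uma is a knight.
- Xander (knight) says "Uma always speaks truthfully" - this is TRUE because Uma is a knight.
- Uma (knight) says "Either Tara or Paul is a knight, but not both" - this is TRUE because Tara is a knave and Paul is a knight.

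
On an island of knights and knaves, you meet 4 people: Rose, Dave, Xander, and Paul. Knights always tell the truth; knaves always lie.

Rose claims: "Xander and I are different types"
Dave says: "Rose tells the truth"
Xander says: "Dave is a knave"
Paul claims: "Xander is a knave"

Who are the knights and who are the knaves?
Rose is a knight.
Dave is a knight.
Xander is a knave.
Paul is a knight.

Verification:
- Rose (knight) says "Xander and I are different types" - this is TRUE because Rose is a knight and Xander is a knave.
- Dave (knight) says "Rose tells the truth" - this is TRUE because Rose is a knight.
- Xander (knave) says "Dave is a knave" - this is FALSE (a lie) because Dave is a knight.
- Paul (knight) says "Xander is a knave" - this is TRUE because Xander is a knave.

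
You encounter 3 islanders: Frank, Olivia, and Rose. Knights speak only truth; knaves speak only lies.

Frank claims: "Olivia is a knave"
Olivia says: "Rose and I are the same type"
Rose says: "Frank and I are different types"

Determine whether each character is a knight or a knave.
Frank is a knave.
Olivia is a knight.
Rose is a knight.

Verification:
- Frank (knave) says "Olivia is a knave" - this is FALSE (a lie) because Olivia is a knight.
- Olivia (knight) says "Rose and I are the same type" - this is TRUE because Olivia is a knight and Rose is a knight.
- Rose (knight) says "Frank and I are different types" - this is TRUE because Rose is a knight and Frank is a knave.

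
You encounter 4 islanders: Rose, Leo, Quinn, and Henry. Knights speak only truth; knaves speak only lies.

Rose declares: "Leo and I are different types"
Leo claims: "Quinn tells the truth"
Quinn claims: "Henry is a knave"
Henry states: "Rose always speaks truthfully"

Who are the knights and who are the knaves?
Rose is a knight.
Leo is a knave.
Quinn is a knave.
Henry is a knight.

Verification:
- Rose (knight) says "Leo and I are different types" - this is TRUE because Rose is a knight and Leo is a knave.
- Leo (knave) says "Quinn tells the truth" - this is FALSE (a lie) because Quinn is a knave.
- Quinn (knave) says "Henry is a knave" - this is FALSE (a lie) because Henry is a knight.
- Henry (knight) says "Rose always speaks truthfully" - this is TRUE because Rose is a knight.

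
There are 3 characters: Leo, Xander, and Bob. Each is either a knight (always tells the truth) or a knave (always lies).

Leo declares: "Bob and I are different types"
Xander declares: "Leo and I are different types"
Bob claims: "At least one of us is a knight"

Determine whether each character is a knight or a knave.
Leo is a knave.
Xander is a knave.
Bob is a knave.

Verification:
- Leo (knave) says "Bob and I are different types" - this is FALSE (a lie) because Leo is a knave and Bob is a knave.
- Xander (knave) says "Leo and I are different types" - this is FALSE (a lie) because Xander is a knave and Leo is a knave.
- Bob (knave) says "At least one of us is a knight" - this is FALSE (a lie) because no one is a knight.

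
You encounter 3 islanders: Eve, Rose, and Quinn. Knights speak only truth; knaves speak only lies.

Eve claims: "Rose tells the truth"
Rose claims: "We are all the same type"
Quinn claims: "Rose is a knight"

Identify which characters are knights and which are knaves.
Eve is a knight.
Rose is a knight.
Quinn is a knight.

Verification:
- Eve (knight) says "Rose tells the truth" - this is TRUE because Rose is a knight.
- Rose (knight) says "We are all the same type" - this is TRUE because Eve, Rose, and Quinn are knights.
- Quinn (knight) says "Rose is a knight" - this is TRUE because Rose is a knight.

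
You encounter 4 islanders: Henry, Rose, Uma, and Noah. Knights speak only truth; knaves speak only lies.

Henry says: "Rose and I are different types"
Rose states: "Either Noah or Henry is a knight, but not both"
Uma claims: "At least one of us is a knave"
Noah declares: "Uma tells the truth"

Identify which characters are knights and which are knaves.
Henry is a knight.
Rose is a knave.
Uma is a knight.
Noah is a knight.

Verification:
- Henry (knight) says "Rose and I are different types" - this is TRUE because Henry is a knight and Rose is a knave.
- Rose (knave) says "Either Noah or Henry is a knight, but not both" - this is FALSE (a lie) because Noah is a knight and Henry is a knight.
- Uma (knight) says "At least one of us is a knave" - this is TRUE because Rose is a knave.
- Noah (knight) says "Uma tells the truth" - this is TRUE because Uma is a knight.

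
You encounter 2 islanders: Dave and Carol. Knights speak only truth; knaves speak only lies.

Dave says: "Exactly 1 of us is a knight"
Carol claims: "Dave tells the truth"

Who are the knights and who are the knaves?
Dave is a knave.
Carol is a knave.

Verification:
- Dave (knave) says "Exactly 1 of us is a knight" - this is FALSE (a lie) because there are 0 knights.
- Carol (knave) says "Dave tells the truth" - this is FALSE (a lie) because Dave is a knave.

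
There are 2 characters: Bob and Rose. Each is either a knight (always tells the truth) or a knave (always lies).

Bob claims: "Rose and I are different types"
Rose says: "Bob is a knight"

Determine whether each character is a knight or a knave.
Bob is a knave.
Rose is a knave.

Verification:
- Bob (knave) says "Rose and I are different types" - this is FALSE (a lie) because Bob is a knave and Rose is a knave.
- Rose (knave) says "Bob is a knight" - this is FALSE (a lie) because Bob is a knave.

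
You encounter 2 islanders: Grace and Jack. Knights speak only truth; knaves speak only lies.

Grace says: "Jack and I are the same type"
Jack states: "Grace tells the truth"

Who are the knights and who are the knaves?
Grace is a knight.
Jack is a knight.

Verification:
- Grace (knight) says "Jack and I are the same type" - this is TRUE because Grace is a knight and Jack is a knight.
- Jack (knight) says "Grace tells the truth" - this is TRUE because Grace is a knight.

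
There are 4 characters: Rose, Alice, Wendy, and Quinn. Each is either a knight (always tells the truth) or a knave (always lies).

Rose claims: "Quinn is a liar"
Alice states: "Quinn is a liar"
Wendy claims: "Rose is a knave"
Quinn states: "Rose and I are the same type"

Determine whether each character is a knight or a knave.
Rose is a knight.
Alice is a knight.
Wendy is a knave.
Quinn is a knave.

Verification:
- Rose (knight) says "Quinn is a liar" - this is TRUE because Quinn is a knave.
- Alice (knight) says "Quinn is a liar" - this is TRUE because Quinn is a knave.
- Wendy (knave) says "Rose is a knave" - this is FALSE (a lie) because Rose is a knight.
- Quinn (knave) says "Rose and I are the same type" - this is FALSE (a lie) because Quinn is a knave and Rose is a knight.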